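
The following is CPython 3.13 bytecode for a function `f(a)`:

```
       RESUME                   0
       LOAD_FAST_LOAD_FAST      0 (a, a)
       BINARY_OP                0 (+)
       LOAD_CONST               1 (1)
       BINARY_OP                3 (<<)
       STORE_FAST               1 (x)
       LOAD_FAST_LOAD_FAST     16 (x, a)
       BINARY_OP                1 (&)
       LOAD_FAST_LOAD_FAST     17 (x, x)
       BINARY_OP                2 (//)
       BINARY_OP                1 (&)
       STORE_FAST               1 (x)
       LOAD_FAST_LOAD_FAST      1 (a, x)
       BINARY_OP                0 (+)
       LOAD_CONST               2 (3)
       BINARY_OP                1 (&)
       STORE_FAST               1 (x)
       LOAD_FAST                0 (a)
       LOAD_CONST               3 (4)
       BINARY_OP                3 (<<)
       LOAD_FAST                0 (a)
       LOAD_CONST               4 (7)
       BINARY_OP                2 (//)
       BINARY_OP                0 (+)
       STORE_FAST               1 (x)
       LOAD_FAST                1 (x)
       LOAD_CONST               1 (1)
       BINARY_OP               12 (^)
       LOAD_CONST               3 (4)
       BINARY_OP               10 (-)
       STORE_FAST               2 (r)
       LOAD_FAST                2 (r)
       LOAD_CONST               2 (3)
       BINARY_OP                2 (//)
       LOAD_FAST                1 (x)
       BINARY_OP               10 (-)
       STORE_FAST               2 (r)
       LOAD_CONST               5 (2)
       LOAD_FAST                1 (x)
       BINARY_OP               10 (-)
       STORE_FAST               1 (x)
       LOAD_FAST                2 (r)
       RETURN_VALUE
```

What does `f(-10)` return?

LOAD_FAST_LOAD_FAST a,a → push -10,-10. Stack: [-10, -10]
BINARY_OP + → -10 + -10 = -20. Stack: [-20]
LOAD_CONST → push 1. Stack: [-20, 1]
BINARY_OP << → -20 << 1 = -40. Stack: [-40]
STORE_FAST x → x=-40. Stack: []
LOAD_FAST_LOAD_FAST x,a → push -40,-10. Stack: [-40, -10]
BINARY_OP & → -40 & -10 = -48. Stack: [-48]
LOAD_FAST_LOAD_FAST x,x → push -40,-40. Stack: [-48, -40, -40]
BINARY_OP // → -40 // -40 = 1. Stack: [-48, 1]
BINARY_OP & → -48 & 1 = 0. Stack: [0]
STORE_FAST x → x=0. Stack: []
LOAD_FAST_LOAD_FAST a,x → push -10,0. Stack: [-10, 0]
BINARY_OP + → -10 + 0 = -10. Stack: [-10]
LOAD_CONST → push 3. Stack: [-10, 3]
BINARY_OP & → -10 & 3 = 2. Stack: [2]
STORE_FAST x → x=2. Stack: []
LOAD_FAST a → push -10. Stack: [-10]
LOAD_CONST → push 4. Stack: [-10, 4]
BINARY_OP << → -10 << 4 = -160. Stack: [-160]
LOAD_FAST a → push -10. Stack: [-160, -10]
LOAD_CONST → push 7. Stack: [-160, -10, 7]
BINARY_OP // → -10 // 7 = -2. Stack: [-160, -2]
BINARY_OP + → -160 + -2 = -162. Stack: [-162]
STORE_FAST x → x=-162. Stack: []
LOAD_FAST x → push -162. Stack: [-162]
LOAD_CONST → push 1. Stack: [-162, 1]
BINARY_OP ^ → -162 ^ 1 = -161. Stack: [-161]
LOAD_CONST → push 4. Stack: [-161, 4]
BINARY_OP - → -161 - 4 = -165. Stack: [-165]
STORE_FAST r → r=-165. Stack: []
LOAD_FAST r → push -165. Stack: [-165]
LOAD_CONST → push 3. Stack: [-165, 3]
BINARY_OP // → -165 // 3 = -55. Stack: [-55]
LOAD_FAST x → push -162. Stack: [-55, -162]
BINARY_OP - → -55 - -162 = 107. Stack: [107]
STORE_FAST r → r=107. Stack: []
LOAD_CONST → push 2. Stack: [2]
LOAD_FAST x → push -162. Stack: [2, -162]
BINARY_OP - → 2 - -162 = 164. Stack: [164]
STORE_FAST x → x=164. Stack: []
LOAD_FAST r → push 107. Stack: [107]
RETURN_VALUE → return 107.

107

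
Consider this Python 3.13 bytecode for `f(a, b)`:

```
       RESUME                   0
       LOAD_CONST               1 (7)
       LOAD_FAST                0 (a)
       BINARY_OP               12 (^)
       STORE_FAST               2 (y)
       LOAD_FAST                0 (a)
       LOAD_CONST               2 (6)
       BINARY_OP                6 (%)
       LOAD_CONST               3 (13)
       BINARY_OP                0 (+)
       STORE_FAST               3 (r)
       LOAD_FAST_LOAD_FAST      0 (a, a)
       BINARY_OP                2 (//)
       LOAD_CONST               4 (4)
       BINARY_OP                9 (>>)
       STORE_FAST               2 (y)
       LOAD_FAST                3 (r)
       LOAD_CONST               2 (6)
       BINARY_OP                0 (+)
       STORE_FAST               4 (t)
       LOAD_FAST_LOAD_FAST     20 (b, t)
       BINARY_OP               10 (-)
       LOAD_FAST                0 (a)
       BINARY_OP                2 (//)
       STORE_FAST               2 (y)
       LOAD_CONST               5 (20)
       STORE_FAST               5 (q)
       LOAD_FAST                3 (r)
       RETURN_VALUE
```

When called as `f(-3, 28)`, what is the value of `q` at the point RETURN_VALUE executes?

20

LOAD_CONST → push 7. Stack: [7]
LOAD_FAST a → push -3. Stack: [7, -3]
BINARY_OP ^ → 7 ^ -3 = -6. Stack: [-6]
STORE_FAST y → y=-6. Stack: []
LOAD_FAST a → push -3. Stack: [-3]
LOAD_CONST → push 6. Stack: [-3, 6]
BINARY_OP % → -3 % 6 = 3. Stack: [3]
LOAD_CONST → push 13. Stack: [3, 13]
BINARY_OP + → 3 + 13 = 16. Stack: [16]
STORE_FAST r → r=16. Stack: []
LOAD_FAST_LOAD_FAST a,a → push -3,-3. Stack: [-3, -3]
BINARY_OP // → -3 // -3 = 1. Stack: [1]
LOAD_CONST → push 4. Stack: [1, 4]
BINARY_OP >> → 1 >> 4 = 0. Stack: [0]
STORE_FAST y → y=0. Stack: []
LOAD_FAST r → push 16. Stack: [16]
LOAD_CONST → push 6. Stack: [16, 6]
BINARY_OP + → 16 + 6 = 22. Stack: [22]
STORE_FAST t → t=22. Stack: []
LOAD_FAST_LOAD_FAST b,t → push 28,22. Stack: [28, 22]
BINARY_OP - → 28 - 22 = 6. Stack: [6]
LOAD_FAST a → push -3. Stack: [6, -3]
BINARY_OP // → 6 // -3 = -2. Stack: [-2]
STORE_FAST y → y=-2. Stack: []
LOAD_CONST → push 20. Stack: [20]
STORE_FAST q → q=20. Stack: []
LOAD_FAST r → push 16. Stack: [16]
RETURN_VALUE → return 16.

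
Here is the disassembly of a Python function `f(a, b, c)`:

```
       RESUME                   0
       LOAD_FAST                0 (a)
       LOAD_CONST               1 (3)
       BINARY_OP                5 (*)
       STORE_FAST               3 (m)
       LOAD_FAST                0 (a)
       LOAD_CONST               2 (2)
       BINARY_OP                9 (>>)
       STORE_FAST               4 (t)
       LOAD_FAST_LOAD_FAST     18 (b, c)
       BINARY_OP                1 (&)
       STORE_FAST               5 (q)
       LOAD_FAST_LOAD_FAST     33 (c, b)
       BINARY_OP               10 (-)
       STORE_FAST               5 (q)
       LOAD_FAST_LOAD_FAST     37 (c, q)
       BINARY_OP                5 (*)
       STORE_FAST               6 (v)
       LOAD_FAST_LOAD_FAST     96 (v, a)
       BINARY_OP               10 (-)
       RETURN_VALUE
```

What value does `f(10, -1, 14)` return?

LOAD_FAST a → push 10. Stack: [10]
LOAD_CONST → push 3. Stack: [10, 3]
BINARY_OP * → 10 * 3 = 30. Stack: [30]
STORE_FAST m → m=30. Stack: []
LOAD_FAST a → push 10. Stack: [10]
LOAD_CONST → push 2. Stack: [10, 2]
BINARY_OP >> → 10 >> 2 = 2. Stack: [2]
STORE_FAST t → t=2. Stack: []
LOAD_FAST_LOAD_FAST b,c → push -1,14. Stack: [-1, 14]
BINARY_OP & → -1 & 14 = 14. Stack: [14]
STORE_FAST q → q=14. Stack: []
LOAD_FAST_LOAD_FAST c,b → push 14,-1. Stack: [14, -1]
BINARY_OP - → 14 - -1 = 15. Stack: [15]
STORE_FAST q → q=15. Stack: []
LOAD_FAST_LOAD_FAST c,q → push 14,15. Stack: [14, 15]
BINARY_OP * → 14 * 15 = 210. Stack: [210]
STORE_FAST v → v=210. Stack: []
LOAD_FAST_LOAD_FAST v,a → push 210,10. Stack: [210, 10]
BINARY_OP - → 210 - 10 = 200. Stack: [200]
RETURN_VALUE → return 200.

200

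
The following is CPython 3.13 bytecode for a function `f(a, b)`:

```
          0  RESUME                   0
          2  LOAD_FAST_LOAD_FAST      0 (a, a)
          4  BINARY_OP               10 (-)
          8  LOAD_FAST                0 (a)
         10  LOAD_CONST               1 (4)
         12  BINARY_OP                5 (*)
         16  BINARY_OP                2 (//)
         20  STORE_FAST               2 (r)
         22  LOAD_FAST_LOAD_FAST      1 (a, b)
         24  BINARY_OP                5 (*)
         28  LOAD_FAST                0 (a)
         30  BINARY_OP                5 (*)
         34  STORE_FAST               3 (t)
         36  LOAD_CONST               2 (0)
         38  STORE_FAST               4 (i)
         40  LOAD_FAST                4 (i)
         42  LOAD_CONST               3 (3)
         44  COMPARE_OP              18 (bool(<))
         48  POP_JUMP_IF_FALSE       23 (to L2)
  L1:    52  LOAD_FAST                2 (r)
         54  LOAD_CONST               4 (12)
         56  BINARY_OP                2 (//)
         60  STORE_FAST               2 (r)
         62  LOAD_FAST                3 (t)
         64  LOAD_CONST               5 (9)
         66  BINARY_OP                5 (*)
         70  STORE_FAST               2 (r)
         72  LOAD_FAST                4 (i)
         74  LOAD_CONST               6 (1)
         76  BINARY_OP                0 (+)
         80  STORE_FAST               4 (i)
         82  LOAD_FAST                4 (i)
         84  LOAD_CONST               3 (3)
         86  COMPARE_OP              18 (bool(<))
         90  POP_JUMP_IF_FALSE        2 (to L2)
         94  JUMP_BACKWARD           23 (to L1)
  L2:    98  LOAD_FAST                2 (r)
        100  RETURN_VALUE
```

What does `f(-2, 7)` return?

252

LOAD_FAST_LOAD_FAST a,a → push -2,-2
BINARY_OP - → -2 - -2 = 0
LOAD_FAST a → push -2
LOAD_CONST → push 4
BINARY_OP * → -2 * 4 = -8
BINARY_OP // → 0 // -8 = 0
STORE_FAST r → r=0
LOAD_FAST_LOAD_FAST a,b → push -2,7
BINARY_OP * → -2 * 7 = -14
LOAD_FAST a → push -2
BINARY_OP * → -14 * -2 = 28
STORE_FAST t → t=28
LOAD_CONST → push 0
STORE_FAST i → i=0
LOAD_FAST i → push 0
LOAD_CONST → push 3
COMPARE_OP bool(<) → 0 vs 3 = True
POP_JUMP_IF_FALSE → pop True; no jump
LOAD_FAST r → push 0
LOAD_CONST → push 12
BINARY_OP // → 0 // 12 = 0
STORE_FAST r → r=0
LOAD_FAST t → push 28
LOAD_CONST → push 9
BINARY_OP * → 28 * 9 = 252
STORE_FAST r → r=252
LOAD_FAST i → push 0
LOAD_CONST → push 1
BINARY_OP + → 0 + 1 = 1
STORE_FAST i → i=1
LOAD_FAST i → push 1
LOAD_CONST → push 3
COMPARE_OP bool(<) → 1 vs 3 = True
POP_JUMP_IF_FALSE → pop True; no jump
LOAD_FAST r → push 252
LOAD_CONST → push 12
BINARY_OP // → 252 // 12 = 21
STORE_FAST r → r=21
LOAD_FAST t → push 28
LOAD_CONST → push 9
BINARY_OP * → 28 * 9 = 252
STORE_FAST r → r=252
LOAD_FAST i → push 1
LOAD_CONST → push 1
BINARY_OP + → 1 + 1 = 2
STORE_FAST i → i=2
LOAD_FAST i → push 2
LOAD_CONST → push 3
COMPARE_OP bool(<) → 2 vs 3 = True
POP_JUMP_IF_FALSE → pop True; no jump
LOAD_FAST r → push 252
LOAD_CONST → push 12
BINARY_OP // → 252 // 12 = 21
STORE_FAST r → r=21
LOAD_FAST t → push 28
LOAD_CONST → push 9
BINARY_OP * → 28 * 9 = 252
STORE_FAST r → r=252
LOAD_FAST i → push 2
LOAD_CONST → push 1
BINARY_OP + → 2 + 1 = 3
STORE_FAST i → i=3
LOAD_FAST i → push 3
LOAD_CONST → push 3
COMPARE_OP bool(<) → 3 vs 3 = False
POP_JUMP_IF_FALSE → pop False; jump
LOAD_FAST r → push 252
RETURN_VALUE → return 252.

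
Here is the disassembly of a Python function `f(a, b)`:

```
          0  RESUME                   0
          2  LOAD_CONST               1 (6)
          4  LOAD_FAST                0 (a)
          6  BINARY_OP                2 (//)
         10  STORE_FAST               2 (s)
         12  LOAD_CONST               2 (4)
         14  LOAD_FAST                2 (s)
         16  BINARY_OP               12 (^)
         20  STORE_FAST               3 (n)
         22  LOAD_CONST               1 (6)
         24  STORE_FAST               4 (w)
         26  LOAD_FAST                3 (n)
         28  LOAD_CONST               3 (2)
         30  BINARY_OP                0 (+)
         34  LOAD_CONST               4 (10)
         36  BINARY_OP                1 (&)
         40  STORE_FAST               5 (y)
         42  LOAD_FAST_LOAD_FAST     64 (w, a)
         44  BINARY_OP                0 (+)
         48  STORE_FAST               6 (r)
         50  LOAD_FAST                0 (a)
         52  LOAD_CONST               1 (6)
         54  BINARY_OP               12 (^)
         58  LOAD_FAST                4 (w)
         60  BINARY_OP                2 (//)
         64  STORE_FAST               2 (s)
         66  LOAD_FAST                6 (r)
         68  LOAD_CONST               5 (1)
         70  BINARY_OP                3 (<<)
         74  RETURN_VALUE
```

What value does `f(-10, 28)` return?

-8

LOAD_CONST → push 6. Stack: [6]
LOAD_FAST a → push -10. Stack: [6, -10]
BINARY_OP // → 6 // -10 = -1. Stack: [-1]
STORE_FAST s → s=-1. Stack: []
LOAD_CONST → push 4. Stack: [4]
LOAD_FAST s → push -1. Stack: [4, -1]
BINARY_OP ^ → 4 ^ -1 = -5. Stack: [-5]
STORE_FAST n → n=-5. Stack: []
LOAD_CONST → push 6. Stack: [6]
STORE_FAST w → w=6. Stack: []
LOAD_FAST n → push -5. Stack: [-5]
LOAD_CONST → push 2. Stack: [-5, 2]
BINARY_OP + → -5 + 2 = -3. Stack: [-3]
LOAD_CONST → push 10. Stack: [-3, 10]
BINARY_OP & → -3 & 10 = 8. Stack: [8]
STORE_FAST y → y=8. Stack: []
LOAD_FAST_LOAD_FAST w,a → push 6,-10. Stack: [6, -10]
BINARY_OP + → 6 + -10 = -4. Stack: [-4]
STORE_FAST r → r=-4. Stack: []
LOAD_FAST a → push -10. Stack: [-10]
LOAD_CONST → push 6. Stack: [-10, 6]
BINARY_OP ^ → -10 ^ 6 = -16. Stack: [-16]
LOAD_FAST w → push 6. Stack: [-16, 6]
BINARY_OP // → -16 // 6 = -3. Stack: [-3]
STORE_FAST s → s=-3. Stack: []
LOAD_FAST r → push -4. Stack: [-4]
LOAD_CONST → push 1. Stack: [-4, 1]
BINARY_OP << → -4 << 1 = -8. Stack: [-8]
RETURN_VALUE → return -8.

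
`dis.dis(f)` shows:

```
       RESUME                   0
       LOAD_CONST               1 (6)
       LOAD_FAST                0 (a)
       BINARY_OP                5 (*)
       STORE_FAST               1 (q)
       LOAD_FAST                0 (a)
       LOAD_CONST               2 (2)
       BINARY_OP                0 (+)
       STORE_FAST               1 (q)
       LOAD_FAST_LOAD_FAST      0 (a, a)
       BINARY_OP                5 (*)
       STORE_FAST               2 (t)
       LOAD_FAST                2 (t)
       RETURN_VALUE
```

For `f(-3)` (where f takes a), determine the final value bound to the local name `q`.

-1

LOAD_CONST → push 6. Stack: [6]
LOAD_FAST a → push -3. Stack: [6, -3]
BINARY_OP * → 6 * -3 = -18. Stack: [-18]
STORE_FAST q → q=-18. Stack: []
LOAD_FAST a → push -3. Stack: [-3]
LOAD_CONST → push 2. Stack: [-3, 2]
BINARY_OP + → -3 + 2 = -1. Stack: [-1]
STORE_FAST q → q=-1. Stack: []
LOAD_FAST_LOAD_FAST a,a → push -3,-3. Stack: [-3, -3]
BINARY_OP * → -3 * -3 = 9. Stack: [9]
STORE_FAST t → t=9. Stack: []
LOAD_FAST t → push 9. Stack: [9]
RETURN_VALUE → return 9.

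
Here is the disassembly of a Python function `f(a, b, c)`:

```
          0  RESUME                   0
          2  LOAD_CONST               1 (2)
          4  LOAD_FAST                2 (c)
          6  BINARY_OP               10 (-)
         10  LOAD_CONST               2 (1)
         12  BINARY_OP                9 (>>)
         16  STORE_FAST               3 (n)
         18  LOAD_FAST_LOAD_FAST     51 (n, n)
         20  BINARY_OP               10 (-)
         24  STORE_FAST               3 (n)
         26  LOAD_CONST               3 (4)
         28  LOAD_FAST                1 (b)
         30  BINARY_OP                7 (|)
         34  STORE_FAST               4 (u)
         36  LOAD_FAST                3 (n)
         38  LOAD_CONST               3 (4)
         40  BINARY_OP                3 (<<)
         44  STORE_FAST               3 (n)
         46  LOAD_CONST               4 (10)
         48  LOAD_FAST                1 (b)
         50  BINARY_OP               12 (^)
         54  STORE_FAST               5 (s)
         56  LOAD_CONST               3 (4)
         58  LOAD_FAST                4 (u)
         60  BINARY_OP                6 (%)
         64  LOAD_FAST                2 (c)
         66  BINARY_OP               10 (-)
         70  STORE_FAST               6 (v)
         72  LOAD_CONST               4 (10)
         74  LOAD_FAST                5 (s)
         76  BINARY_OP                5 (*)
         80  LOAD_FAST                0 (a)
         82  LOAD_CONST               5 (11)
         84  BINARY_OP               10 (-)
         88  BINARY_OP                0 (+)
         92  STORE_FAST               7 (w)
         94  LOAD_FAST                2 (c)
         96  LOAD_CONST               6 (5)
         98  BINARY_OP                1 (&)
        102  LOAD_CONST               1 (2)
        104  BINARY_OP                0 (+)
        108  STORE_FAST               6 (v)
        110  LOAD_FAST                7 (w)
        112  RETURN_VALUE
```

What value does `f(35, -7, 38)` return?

-106

LOAD_CONST → push 2. Stack: [2]
LOAD_FAST c → push 38. Stack: [2, 38]
BINARY_OP - → 2 - 38 = -36. Stack: [-36]
LOAD_CONST → push 1. Stack: [-36, 1]
BINARY_OP >> → -36 >> 1 = -18. Stack: [-18]
STORE_FAST n → n=-18. Stack: []
LOAD_FAST_LOAD_FAST n,n → push -18,-18. Stack: [-18, -18]
BINARY_OP - → -18 - -18 = 0. Stack: [0]
STORE_FAST n → n=0. Stack: []
LOAD_CONST → push 4. Stack: [4]
LOAD_FAST b → push -7. Stack: [4, -7]
BINARY_OP | → 4 | -7 = -3. Stack: [-3]
STORE_FAST u → u=-3. Stack: []
LOAD_FAST n → push 0. Stack: [0]
LOAD_CONST → push 4. Stack: [0, 4]
BINARY_OP << → 0 << 4 = 0. Stack: [0]
STORE_FAST n → n=0. Stack: []
LOAD_CONST → push 10. Stack: [10]
LOAD_FAST b → push -7. Stack: [10, -7]
BINARY_OP ^ → 10 ^ -7 = -13. Stack: [-13]
STORE_FAST s → s=-13. Stack: []
LOAD_CONST → push 4. Stack: [4]
LOAD_FAST u → push -3. Stack: [4, -3]
BINARY_OP % → 4 % -3 = -2. Stack: [-2]
LOAD_FAST c → push 38. Stack: [-2, 38]
BINARY_OP - → -2 - 38 = -40. Stack: [-40]
STORE_FAST v → v=-40. Stack: []
LOAD_CONST → push 10. Stack: [10]
LOAD_FAST s → push -13. Stack: [10, -13]
BINARY_OP * → 10 * -13 = -130. Stack: [-130]
LOAD_FAST a → push 35. Stack: [-130, 35]
LOAD_CONST → push 11. Stack: [-130, 35, 11]
BINARY_OP - → 35 - 11 = 24. Stack: [-130, 24]
BINARY_OP + → -130 + 24 = -106. Stack: [-106]
STORE_FAST w → w=-106. Stack: []
LOAD_FAST c → push 38. Stack: [38]
LOAD_CONST → push 5. Stack: [38, 5]
BINARY_OP & → 38 & 5 = 4. Stack: [4]
LOAD_CONST → push 2. Stack: [4, 2]
BINARY_OP + → 4 + 2 = 6. Stack: [6]
STORE_FAST v → v=6. Stack: []
LOAD_FAST w → push -106. Stack: [-106]
RETURN_VALUE → return -106.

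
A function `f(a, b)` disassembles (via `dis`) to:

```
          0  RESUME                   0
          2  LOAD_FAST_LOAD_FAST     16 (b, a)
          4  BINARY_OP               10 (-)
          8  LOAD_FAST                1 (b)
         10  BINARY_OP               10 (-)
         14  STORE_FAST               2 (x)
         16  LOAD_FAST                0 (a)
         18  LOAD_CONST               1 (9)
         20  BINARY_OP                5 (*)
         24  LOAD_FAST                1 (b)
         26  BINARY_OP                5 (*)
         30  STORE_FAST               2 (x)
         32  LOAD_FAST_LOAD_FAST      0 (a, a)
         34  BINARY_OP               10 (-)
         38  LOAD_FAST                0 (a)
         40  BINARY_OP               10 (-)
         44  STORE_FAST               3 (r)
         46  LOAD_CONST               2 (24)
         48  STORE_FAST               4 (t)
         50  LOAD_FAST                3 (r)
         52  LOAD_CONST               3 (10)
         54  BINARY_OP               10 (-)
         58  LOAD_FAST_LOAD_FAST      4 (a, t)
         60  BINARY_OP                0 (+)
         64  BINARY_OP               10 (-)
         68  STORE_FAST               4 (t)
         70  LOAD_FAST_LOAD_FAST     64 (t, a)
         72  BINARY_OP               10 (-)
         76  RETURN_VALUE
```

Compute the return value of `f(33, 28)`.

LOAD_FAST_LOAD_FAST b,a → push 28,33. Stack: [28, 33]
BINARY_OP - → 28 - 33 = -5. Stack: [-5]
LOAD_FAST b → push 28. Stack: [-5, 28]
BINARY_OP - → -5 - 28 = -33. Stack: [-33]
STORE_FAST x → x=-33. Stack: []
LOAD_FAST a → push 33. Stack: [33]
LOAD_CONST → push 9. Stack: [33, 9]
BINARY_OP * → 33 * 9 = 297. Stack: [297]
LOAD_FAST b → push 28. Stack: [297, 28]
BINARY_OP * → 297 * 28 = 8316. Stack: [8316]
STORE_FAST x → x=8316. Stack: []
LOAD_FAST_LOAD_FAST a,a → push 33,33. Stack: [33, 33]
BINARY_OP - → 33 - 33 = 0. Stack: [0]
LOAD_FAST a → push 33. Stack: [0, 33]
BINARY_OP - → 0 - 33 = -33. Stack: [-33]
STORE_FAST r → r=-33. Stack: []
LOAD_CONST → push 24. Stack: [24]
STORE_FAST t → t=24. Stack: []
LOAD_FAST r → push -33. Stack: [-33]
LOAD_CONST → push 10. Stack: [-33, 10]
BINARY_OP - → -33 - 10 = -43. Stack: [-43]
LOAD_FAST_LOAD_FAST a,t → push 33,24. Stack: [-43, 33, 24]
BINARY_OP + → 33 + 24 = 57. Stack: [-43, 57]
BINARY_OP - → -43 - 57 = -100. Stack: [-100]
STORE_FAST t → t=-100. Stack: []
LOAD_FAST_LOAD_FAST t,a → push -100,33. Stack: [-100, 33]
BINARY_OP - → -100 - 33 = -133. Stack: [-133]
RETURN_VALUE → return -133.

-133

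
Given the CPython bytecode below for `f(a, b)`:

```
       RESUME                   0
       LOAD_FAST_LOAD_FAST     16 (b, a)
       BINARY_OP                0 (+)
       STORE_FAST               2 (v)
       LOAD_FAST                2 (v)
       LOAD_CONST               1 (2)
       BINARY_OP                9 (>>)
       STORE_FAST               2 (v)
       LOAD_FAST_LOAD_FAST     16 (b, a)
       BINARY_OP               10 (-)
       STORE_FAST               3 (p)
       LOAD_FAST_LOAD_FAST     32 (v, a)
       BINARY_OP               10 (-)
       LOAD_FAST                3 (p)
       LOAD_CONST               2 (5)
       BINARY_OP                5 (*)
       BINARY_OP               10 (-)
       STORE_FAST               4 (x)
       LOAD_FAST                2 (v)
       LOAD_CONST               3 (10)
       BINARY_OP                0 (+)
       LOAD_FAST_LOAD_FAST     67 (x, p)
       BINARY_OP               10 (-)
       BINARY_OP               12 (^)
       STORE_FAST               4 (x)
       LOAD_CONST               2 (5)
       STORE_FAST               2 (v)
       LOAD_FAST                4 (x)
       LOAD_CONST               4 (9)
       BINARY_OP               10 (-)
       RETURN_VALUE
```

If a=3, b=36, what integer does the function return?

-182

LOAD_FAST_LOAD_FAST b,a → push 36,3. Stack: [36, 3]
BINARY_OP + → 36 + 3 = 39. Stack: [39]
STORE_FAST v → v=39. Stack: []
LOAD_FAST v → push 39. Stack: [39]
LOAD_CONST → push 2. Stack: [39, 2]
BINARY_OP >> → 39 >> 2 = 9. Stack: [9]
STORE_FAST v → v=9. Stack: []
LOAD_FAST_LOAD_FAST b,a → push 36,3. Stack: [36, 3]
BINARY_OP - → 36 - 3 = 33. Stack: [33]
STORE_FAST p → p=33. Stack: []
LOAD_FAST_LOAD_FAST v,a → push 9,3. Stack: [9, 3]
BINARY_OP - → 9 - 3 = 6. Stack: [6]
LOAD_FAST p → push 33. Stack: [6, 33]
LOAD_CONST → push 5. Stack: [6, 33, 5]
BINARY_OP * → 33 * 5 = 165. Stack: [6, 165]
BINARY_OP - → 6 - 165 = -159. Stack: [-159]
STORE_FAST x → x=-159. Stack: []
LOAD_FAST v → push 9. Stack: [9]
LOAD_CONST → push 10. Stack: [9, 10]
BINARY_OP + → 9 + 10 = 19. Stack: [19]
LOAD_FAST_LOAD_FAST x,p → push -159,33. Stack: [19, -159, 33]
BINARY_OP - → -159 - 33 = -192. Stack: [19, -192]
BINARY_OP ^ → 19 ^ -192 = -173. Stack: [-173]
STORE_FAST x → x=-173. Stack: []
LOAD_CONST → push 5. Stack: [5]
STORE_FAST v → v=5. Stack: []
LOAD_FAST x → push -173. Stack: [-173]
LOAD_CONST → push 9. Stack: [-173, 9]
BINARY_OP - → -173 - 9 = -182. Stack: [-182]
RETURN_VALUE → return -182.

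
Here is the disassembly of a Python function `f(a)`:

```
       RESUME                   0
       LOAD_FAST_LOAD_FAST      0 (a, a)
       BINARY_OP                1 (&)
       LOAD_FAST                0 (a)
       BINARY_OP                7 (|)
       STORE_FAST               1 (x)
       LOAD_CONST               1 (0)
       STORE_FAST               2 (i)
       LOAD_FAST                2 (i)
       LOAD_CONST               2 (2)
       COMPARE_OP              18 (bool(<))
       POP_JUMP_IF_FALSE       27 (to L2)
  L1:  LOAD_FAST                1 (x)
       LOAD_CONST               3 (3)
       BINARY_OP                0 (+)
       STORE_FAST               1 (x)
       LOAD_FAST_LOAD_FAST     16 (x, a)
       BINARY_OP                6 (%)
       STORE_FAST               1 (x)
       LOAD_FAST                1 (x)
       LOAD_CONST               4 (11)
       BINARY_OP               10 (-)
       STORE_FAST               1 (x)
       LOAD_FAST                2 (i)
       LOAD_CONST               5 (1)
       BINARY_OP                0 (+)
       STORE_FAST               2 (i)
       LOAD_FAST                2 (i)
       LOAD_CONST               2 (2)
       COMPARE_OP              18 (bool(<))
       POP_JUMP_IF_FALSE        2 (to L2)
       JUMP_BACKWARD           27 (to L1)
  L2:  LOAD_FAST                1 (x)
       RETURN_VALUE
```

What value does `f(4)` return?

-8

LOAD_FAST_LOAD_FAST a,a → push 4,4. Stack: [4, 4]
BINARY_OP & → 4 & 4 = 4. Stack: [4]
LOAD_FAST a → push 4. Stack: [4, 4]
BINARY_OP | → 4 | 4 = 4. Stack: [4]
STORE_FAST x → x=4. Stack: []
LOAD_CONST → push 0. Stack: [0]
STORE_FAST i → i=0. Stack: []
LOAD_FAST i → push 0. Stack: [0]
LOAD_CONST → push 2. Stack: [0, 2]
COMPARE_OP bool(<) → 0 vs 2 = True. Stack: [True]
POP_JUMP_IF_FALSE → pop True; no jump. Stack: []
LOAD_FAST x → push 4. Stack: [4]
LOAD_CONST → push 3. Stack: [4, 3]
BINARY_OP + → 4 + 3 = 7. Stack: [7]
STORE_FAST x → x=7. Stack: []
LOAD_FAST_LOAD_FAST x,a → push 7,4. Stack: [7, 4]
BINARY_OP % → 7 % 4 = 3. Stack: [3]
STORE_FAST x → x=3. Stack: []
LOAD_FAST x → push 3. Stack: [3]
LOAD_CONST → push 11. Stack: [3, 11]
BINARY_OP - → 3 - 11 = -8. Stack: [-8]
STORE_FAST x → x=-8. Stack: []
LOAD_FAST i → push 0. Stack: [0]
LOAD_CONST → push 1. Stack: [0, 1]
BINARY_OP + → 0 + 1 = 1. Stack: [1]
STORE_FAST i → i=1. Stack: []
LOAD_FAST i → push 1. Stack: [1]
LOAD_CONST → push 2. Stack: [1, 2]
COMPARE_OP bool(<) → 1 vs 2 = True. Stack: [True]
POP_JUMP_IF_FALSE → pop True; no jump. Stack: []
LOAD_FAST x → push -8. Stack: [-8]
LOAD_CONST → push 3. Stack: [-8, 3]
BINARY_OP + → -8 + 3 = -5. Stack: [-5]
STORE_FAST x → x=-5. Stack: []
LOAD_FAST_LOAD_FAST x,a → push -5,4. Stack: [-5, 4]
BINARY_OP % → -5 % 4 = 3. Stack: [3]
STORE_FAST x → x=3. Stack: []
LOAD_FAST x → push 3. Stack: [3]
LOAD_CONST → push 11. Stack: [3, 11]
BINARY_OP - → 3 - 11 = -8. Stack: [-8]
STORE_FAST x → x=-8. Stack: []
LOAD_FAST i → push 1. Stack: [1]
LOAD_CONST → push 1. Stack: [1, 1]
BINARY_OP + → 1 + 1 = 2. Stack: [2]
STORE_FAST i → i=2. Stack: []
LOAD_FAST i → push 2. Stack: [2]
LOAD_CONST → push 2. Stack: [2, 2]
COMPARE_OP bool(<) → 2 vs 2 = False. Stack: [False]
POP_JUMP_IF_FALSE → pop False; jump. Stack: []
LOAD_FAST x → push -8. Stack: [-8]
RETURN_VALUE → return -8.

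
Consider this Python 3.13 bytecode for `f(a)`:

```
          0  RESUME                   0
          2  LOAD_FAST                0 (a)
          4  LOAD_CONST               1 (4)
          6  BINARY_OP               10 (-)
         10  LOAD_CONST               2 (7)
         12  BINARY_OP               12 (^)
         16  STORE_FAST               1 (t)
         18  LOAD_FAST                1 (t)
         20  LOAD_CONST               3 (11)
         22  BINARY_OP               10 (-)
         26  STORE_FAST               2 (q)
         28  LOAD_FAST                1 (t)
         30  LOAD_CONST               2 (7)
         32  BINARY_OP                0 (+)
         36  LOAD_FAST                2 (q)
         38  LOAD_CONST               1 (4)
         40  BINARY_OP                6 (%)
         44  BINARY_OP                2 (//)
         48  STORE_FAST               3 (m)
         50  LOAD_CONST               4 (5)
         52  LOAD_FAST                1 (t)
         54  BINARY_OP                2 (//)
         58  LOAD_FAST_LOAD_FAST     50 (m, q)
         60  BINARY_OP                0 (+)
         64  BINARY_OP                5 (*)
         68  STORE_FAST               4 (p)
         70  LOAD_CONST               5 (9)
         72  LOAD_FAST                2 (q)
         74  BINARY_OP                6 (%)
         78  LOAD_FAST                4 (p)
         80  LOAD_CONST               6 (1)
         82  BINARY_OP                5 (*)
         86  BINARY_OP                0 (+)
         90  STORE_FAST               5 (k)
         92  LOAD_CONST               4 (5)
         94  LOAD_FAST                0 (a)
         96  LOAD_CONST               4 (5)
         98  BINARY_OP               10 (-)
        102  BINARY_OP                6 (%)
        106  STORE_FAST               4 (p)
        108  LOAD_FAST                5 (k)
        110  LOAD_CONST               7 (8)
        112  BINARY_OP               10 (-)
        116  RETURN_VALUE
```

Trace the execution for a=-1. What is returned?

10

LOAD_FAST a → push -1. Stack: [-1]
LOAD_CONST → push 4. Stack: [-1, 4]
BINARY_OP - → -1 - 4 = -5. Stack: [-5]
LOAD_CONST → push 7. Stack: [-5, 7]
BINARY_OP ^ → -5 ^ 7 = -4. Stack: [-4]
STORE_FAST t → t=-4. Stack: []
LOAD_FAST t → push -4. Stack: [-4]
LOAD_CONST → push 11. Stack: [-4, 11]
BINARY_OP - → -4 - 11 = -15. Stack: [-15]
STORE_FAST q → q=-15. Stack: []
LOAD_FAST t → push -4. Stack: [-4]
LOAD_CONST → push 7. Stack: [-4, 7]
BINARY_OP + → -4 + 7 = 3. Stack: [3]
LOAD_FAST q → push -15. Stack: [3, -15]
LOAD_CONST → push 4. Stack: [3, -15, 4]
BINARY_OP % → -15 % 4 = 1. Stack: [3, 1]
BINARY_OP // → 3 // 1 = 3. Stack: [3]
STORE_FAST m → m=3. Stack: []
LOAD_CONST → push 5. Stack: [5]
LOAD_FAST t → push -4. Stack: [5, -4]
BINARY_OP // → 5 // -4 = -2. Stack: [-2]
LOAD_FAST_LOAD_FAST m,q → push 3,-15. Stack: [-2, 3, -15]
BINARY_OP + → 3 + -15 = -12. Stack: [-2, -12]
BINARY_OP * → -2 * -12 = 24. Stack: [24]
STORE_FAST p → p=24. Stack: []
LOAD_CONST → push 9. Stack: [9]
LOAD_FAST q → push -15. Stack: [9, -15]
BINARY_OP % → 9 % -15 = -6. Stack: [-6]
LOAD_FAST p → push 24. Stack: [-6, 24]
LOAD_CONST → push 1. Stack: [-6, 24, 1]
BINARY_OP * → 24 * 1 = 24. Stack: [-6, 24]
BINARY_OP + → -6 + 24 = 18. Stack: [18]
STORE_FAST k → k=18. Stack: []
LOAD_CONST → push 5. Stack: [5]
LOAD_FAST a → push -1. Stack: [5, -1]
LOAD_CONST → push 5. Stack: [5, -1, 5]
BINARY_OP - → -1 - 5 = -6. Stack: [5, -6]
BINARY_OP % → 5 % -6 = -1. Stack: [-1]
STORE_FAST p → p=-1. Stack: []
LOAD_FAST k → push 18. Stack: [18]
LOAD_CONST → push 8. Stack: [18, 8]
BINARY_OP - → 18 - 8 = 10. Stack: [10]
RETURN_VALUE → return 10.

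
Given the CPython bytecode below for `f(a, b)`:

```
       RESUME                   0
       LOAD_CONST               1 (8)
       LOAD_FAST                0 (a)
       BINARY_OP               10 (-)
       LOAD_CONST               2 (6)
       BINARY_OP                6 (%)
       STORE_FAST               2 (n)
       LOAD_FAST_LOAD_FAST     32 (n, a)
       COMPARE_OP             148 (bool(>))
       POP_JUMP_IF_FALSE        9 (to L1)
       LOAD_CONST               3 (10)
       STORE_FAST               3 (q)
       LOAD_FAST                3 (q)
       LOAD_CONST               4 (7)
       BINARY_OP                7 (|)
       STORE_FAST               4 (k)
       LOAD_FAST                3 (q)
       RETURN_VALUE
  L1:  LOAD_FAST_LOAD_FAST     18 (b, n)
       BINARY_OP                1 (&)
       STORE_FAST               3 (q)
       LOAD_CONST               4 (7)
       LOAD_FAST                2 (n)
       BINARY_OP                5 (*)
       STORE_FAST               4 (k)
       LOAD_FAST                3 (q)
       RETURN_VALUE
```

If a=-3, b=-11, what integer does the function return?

10

LOAD_CONST → push 8. Stack: [8]
LOAD_FAST a → push -3. Stack: [8, -3]
BINARY_OP - → 8 - -3 = 11. Stack: [11]
LOAD_CONST → push 6. Stack: [11, 6]
BINARY_OP % → 11 % 6 = 5. Stack: [5]
STORE_FAST n → n=5. Stack: []
LOAD_FAST_LOAD_FAST n,a → push 5,-3. Stack: [5, -3]
COMPARE_OP bool(>) → 5 vs -3 = True. Stack: [True]
POP_JUMP_IF_FALSE → pop True; no jump. Stack: []
LOAD_CONST → push 10. Stack: [10]
STORE_FAST q → q=10. Stack: []
LOAD_FAST q → push 10. Stack: [10]
LOAD_CONST → push 7. Stack: [10, 7]
BINARY_OP | → 10 | 7 = 15. Stack: [15]
STORE_FAST k → k=15. Stack: []
LOAD_FAST q → push 10. Stack: [10]
RETURN_VALUE → return 10.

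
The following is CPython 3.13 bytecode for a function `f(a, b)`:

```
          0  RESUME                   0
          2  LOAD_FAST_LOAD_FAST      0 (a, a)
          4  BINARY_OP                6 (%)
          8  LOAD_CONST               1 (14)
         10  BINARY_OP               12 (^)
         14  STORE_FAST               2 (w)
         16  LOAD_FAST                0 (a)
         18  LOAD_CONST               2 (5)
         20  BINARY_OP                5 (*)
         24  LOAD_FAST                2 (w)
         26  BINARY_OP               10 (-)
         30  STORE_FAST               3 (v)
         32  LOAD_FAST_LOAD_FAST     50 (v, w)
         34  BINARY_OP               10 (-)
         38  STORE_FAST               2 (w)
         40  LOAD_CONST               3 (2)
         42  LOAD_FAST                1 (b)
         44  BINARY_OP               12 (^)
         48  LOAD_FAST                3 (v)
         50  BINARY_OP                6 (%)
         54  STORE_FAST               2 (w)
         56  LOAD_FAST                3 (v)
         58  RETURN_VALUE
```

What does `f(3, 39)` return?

LOAD_FAST_LOAD_FAST a,a → push 3,3. Stack: [3, 3]
BINARY_OP % → 3 % 3 = 0. Stack: [0]
LOAD_CONST → push 14. Stack: [0, 14]
BINARY_OP ^ → 0 ^ 14 = 14. Stack: [14]
STORE_FAST w → w=14. Stack: []
LOAD_FAST a → push 3. Stack: [3]
LOAD_CONST → push 5. Stack: [3, 5]
BINARY_OP * → 3 * 5 = 15. Stack: [15]
LOAD_FAST w → push 14. Stack: [15, 14]
BINARY_OP - → 15 - 14 = 1. Stack: [1]
STORE_FAST v → v=1. Stack: []
LOAD_FAST_LOAD_FAST v,w → push 1,14. Stack: [1, 14]
BINARY_OP - → 1 - 14 = -13. Stack: [-13]
STORE_FAST w → w=-13. Stack: []
LOAD_CONST → push 2. Stack: [2]
LOAD_FAST b → push 39. Stack: [2, 39]
BINARY_OP ^ → 2 ^ 39 = 37. Stack: [37]
LOAD_FAST v → push 1. Stack: [37, 1]
BINARY_OP % → 37 % 1 = 0. Stack: [0]
STORE_FAST w → w=0. Stack: []
LOAD_FAST v → push 1. Stack: [1]
RETURN_VALUE → return 1.

1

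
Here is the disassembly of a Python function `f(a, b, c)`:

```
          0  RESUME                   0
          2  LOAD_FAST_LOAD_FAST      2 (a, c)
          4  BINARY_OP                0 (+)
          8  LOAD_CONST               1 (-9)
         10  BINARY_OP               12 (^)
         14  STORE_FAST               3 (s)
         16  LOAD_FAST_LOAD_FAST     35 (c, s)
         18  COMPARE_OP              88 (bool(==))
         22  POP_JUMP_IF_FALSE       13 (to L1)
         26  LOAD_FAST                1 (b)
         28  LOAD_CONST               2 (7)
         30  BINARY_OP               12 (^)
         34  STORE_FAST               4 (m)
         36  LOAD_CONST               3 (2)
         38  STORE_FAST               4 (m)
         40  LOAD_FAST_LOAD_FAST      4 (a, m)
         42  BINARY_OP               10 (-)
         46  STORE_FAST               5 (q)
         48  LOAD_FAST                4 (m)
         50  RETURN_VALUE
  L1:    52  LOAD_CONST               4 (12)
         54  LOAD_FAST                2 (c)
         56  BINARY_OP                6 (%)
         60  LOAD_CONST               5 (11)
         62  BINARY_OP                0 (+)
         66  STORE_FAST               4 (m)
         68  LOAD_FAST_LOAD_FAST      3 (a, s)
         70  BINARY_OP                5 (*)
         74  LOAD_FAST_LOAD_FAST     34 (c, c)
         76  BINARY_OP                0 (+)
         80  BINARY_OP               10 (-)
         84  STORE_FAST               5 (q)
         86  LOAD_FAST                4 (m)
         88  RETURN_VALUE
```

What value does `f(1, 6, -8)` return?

7

LOAD_FAST_LOAD_FAST a,c → push 1,-8. Stack: [1, -8]
BINARY_OP + → 1 + -8 = -7. Stack: [-7]
LOAD_CONST → push -9. Stack: [-7, -9]
BINARY_OP ^ → -7 ^ -9 = 14. Stack: [14]
STORE_FAST s → s=14. Stack: []
LOAD_FAST_LOAD_FAST c,s → push -8,14. Stack: [-8, 14]
COMPARE_OP bool(==) → -8 vs 14 = False. Stack: [False]
POP_JUMP_IF_FALSE → pop False; jump. Stack: []
LOAD_CONST → push 12. Stack: [12]
LOAD_FAST c → push -8. Stack: [12, -8]
BINARY_OP % → 12 % -8 = -4. Stack: [-4]
LOAD_CONST → push 11. Stack: [-4, 11]
BINARY_OP + → -4 + 11 = 7. Stack: [7]
STORE_FAST m → m=7. Stack: []
LOAD_FAST_LOAD_FAST a,s → push 1,14. Stack: [1, 14]
BINARY_OP * → 1 * 14 = 14. Stack: [14]
LOAD_FAST_LOAD_FAST c,c → push -8,-8. Stack: [14, -8, -8]
BINARY_OP + → -8 + -8 = -16. Stack: [14, -16]
BINARY_OP - → 14 - -16 = 30. Stack: [30]
STORE_FAST q → q=30. Stack: []
LOAD_FAST m → push 7. Stack: [7]
RETURN_VALUE → return 7.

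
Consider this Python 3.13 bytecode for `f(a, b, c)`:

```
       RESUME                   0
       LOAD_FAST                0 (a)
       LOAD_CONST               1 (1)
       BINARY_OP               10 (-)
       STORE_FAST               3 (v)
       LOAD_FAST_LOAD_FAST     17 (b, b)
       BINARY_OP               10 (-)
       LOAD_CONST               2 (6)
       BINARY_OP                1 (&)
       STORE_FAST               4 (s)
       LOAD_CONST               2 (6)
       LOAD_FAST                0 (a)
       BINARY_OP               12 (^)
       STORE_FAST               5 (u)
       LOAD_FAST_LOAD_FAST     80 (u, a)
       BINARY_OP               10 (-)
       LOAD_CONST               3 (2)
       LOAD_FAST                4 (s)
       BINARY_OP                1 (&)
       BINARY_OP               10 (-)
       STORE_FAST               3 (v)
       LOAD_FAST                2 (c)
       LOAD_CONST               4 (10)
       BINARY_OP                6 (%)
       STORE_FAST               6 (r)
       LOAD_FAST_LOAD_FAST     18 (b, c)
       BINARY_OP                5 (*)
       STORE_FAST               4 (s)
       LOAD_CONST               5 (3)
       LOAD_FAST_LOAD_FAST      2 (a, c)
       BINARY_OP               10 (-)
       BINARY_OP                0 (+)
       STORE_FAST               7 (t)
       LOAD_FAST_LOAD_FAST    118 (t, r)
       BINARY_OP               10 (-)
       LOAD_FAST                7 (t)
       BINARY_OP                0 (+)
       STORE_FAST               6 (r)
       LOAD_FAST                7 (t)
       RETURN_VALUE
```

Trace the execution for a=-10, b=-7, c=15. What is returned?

-22

LOAD_FAST a → push -10. Stack: [-10]
LOAD_CONST → push 1. Stack: [-10, 1]
BINARY_OP - → -10 - 1 = -11. Stack: [-11]
STORE_FAST v → v=-11. Stack: []
LOAD_FAST_LOAD_FAST b,b → push -7,-7. Stack: [-7, -7]
BINARY_OP - → -7 - -7 = 0. Stack: [0]
LOAD_CONST → push 6. Stack: [0, 6]
BINARY_OP & → 0 & 6 = 0. Stack: [0]
STORE_FAST s → s=0. Stack: []
LOAD_CONST → push 6. Stack: [6]
LOAD_FAST a → push -10. Stack: [6, -10]
BINARY_OP ^ → 6 ^ -10 = -16. Stack: [-16]
STORE_FAST u → u=-16. Stack: []
LOAD_FAST_LOAD_FAST u,a → push -16,-10. Stack: [-16, -10]
BINARY_OP - → -16 - -10 = -6. Stack: [-6]
LOAD_CONST → push 2. Stack: [-6, 2]
LOAD_FAST s → push 0. Stack: [-6, 2, 0]
BINARY_OP & → 2 & 0 = 0. Stack: [-6, 0]
BINARY_OP - → -6 - 0 = -6. Stack: [-6]
STORE_FAST v → v=-6. Stack: []
LOAD_FAST c → push 15. Stack: [15]
LOAD_CONST → push 10. Stack: [15, 10]
BINARY_OP % → 15 % 10 = 5. Stack: [5]
STORE_FAST r → r=5. Stack: []
LOAD_FAST_LOAD_FAST b,c → push -7,15. Stack: [-7, 15]
BINARY_OP * → -7 * 15 = -105. Stack: [-105]
STORE_FAST s → s=-105. Stack: []
LOAD_CONST → push 3. Stack: [3]
LOAD_FAST_LOAD_FAST a,c → push -10,15. Stack: [3, -10, 15]
BINARY_OP - → -10 - 15 = -25. Stack: [3, -25]
BINARY_OP + → 3 + -25 = -22. Stack: [-22]
STORE_FAST t → t=-22. Stack: []
LOAD_FAST_LOAD_FAST t,r → push -22,5. Stack: [-22, 5]
BINARY_OP - → -22 - 5 = -27. Stack: [-27]
LOAD_FAST t → push -22. Stack: [-27, -22]
BINARY_OP + → -27 + -22 = -49. Stack: [-49]
STORE_FAST r → r=-49. Stack: []
LOAD_FAST t → push -22. Stack: [-22]
RETURN_VALUE → return -22.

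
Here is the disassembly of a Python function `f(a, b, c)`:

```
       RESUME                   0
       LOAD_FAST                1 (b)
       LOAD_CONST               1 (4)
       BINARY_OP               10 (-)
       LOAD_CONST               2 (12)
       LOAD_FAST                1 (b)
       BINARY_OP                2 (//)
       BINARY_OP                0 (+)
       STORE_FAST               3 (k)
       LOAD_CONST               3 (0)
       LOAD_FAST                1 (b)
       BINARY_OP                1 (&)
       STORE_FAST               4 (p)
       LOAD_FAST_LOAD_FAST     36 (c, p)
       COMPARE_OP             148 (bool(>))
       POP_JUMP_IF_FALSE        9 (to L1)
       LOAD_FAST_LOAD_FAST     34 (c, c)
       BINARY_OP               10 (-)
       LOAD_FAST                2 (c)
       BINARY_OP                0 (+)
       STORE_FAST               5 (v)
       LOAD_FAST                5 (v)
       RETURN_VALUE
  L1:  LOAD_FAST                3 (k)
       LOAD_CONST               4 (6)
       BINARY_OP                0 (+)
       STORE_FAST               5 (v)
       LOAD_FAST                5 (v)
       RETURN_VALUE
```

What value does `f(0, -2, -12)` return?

-6

LOAD_FAST b → push -2. Stack: [-2]
LOAD_CONST → push 4. Stack: [-2, 4]
BINARY_OP - → -2 - 4 = -6. Stack: [-6]
LOAD_CONST → push 12. Stack: [-6, 12]
LOAD_FAST b → push -2. Stack: [-6, 12, -2]
BINARY_OP // → 12 // -2 = -6. Stack: [-6, -6]
BINARY_OP + → -6 + -6 = -12. Stack: [-12]
STORE_FAST k → k=-12. Stack: []
LOAD_CONST → push 0. Stack: [0]
LOAD_FAST b → push -2. Stack: [0, -2]
BINARY_OP & → 0 & -2 = 0. Stack: [0]
STORE_FAST p → p=0. Stack: []
LOAD_FAST_LOAD_FAST c,p → push -12,0. Stack: [-12, 0]
COMPARE_OP bool(>) → -12 vs 0 = False. Stack: [False]
POP_JUMP_IF_FALSE → pop False; jump. Stack: []
LOAD_FAST k → push -12. Stack: [-12]
LOAD_CONST → push 6. Stack: [-12, 6]
BINARY_OP + → -12 + 6 = -6. Stack: [-6]
STORE_FAST v → v=-6. Stack: []
LOAD_FAST v → push -6. Stack: [-6]
RETURN_VALUE → return -6.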